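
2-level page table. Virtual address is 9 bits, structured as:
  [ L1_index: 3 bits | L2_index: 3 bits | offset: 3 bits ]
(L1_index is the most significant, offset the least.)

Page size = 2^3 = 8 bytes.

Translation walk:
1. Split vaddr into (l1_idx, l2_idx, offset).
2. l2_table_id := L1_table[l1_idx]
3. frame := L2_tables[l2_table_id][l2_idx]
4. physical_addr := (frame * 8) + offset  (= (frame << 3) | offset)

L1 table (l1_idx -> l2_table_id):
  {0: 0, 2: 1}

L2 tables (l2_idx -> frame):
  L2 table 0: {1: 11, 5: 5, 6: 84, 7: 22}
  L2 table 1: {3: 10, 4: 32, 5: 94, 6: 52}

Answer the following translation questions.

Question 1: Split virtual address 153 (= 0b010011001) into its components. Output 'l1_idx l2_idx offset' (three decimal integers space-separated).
Answer: 2 3 1

Derivation:
vaddr = 153 = 0b010011001
  top 3 bits -> l1_idx = 2
  next 3 bits -> l2_idx = 3
  bottom 3 bits -> offset = 1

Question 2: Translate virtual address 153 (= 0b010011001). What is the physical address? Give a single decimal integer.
Answer: 81

Derivation:
vaddr = 153 = 0b010011001
Split: l1_idx=2, l2_idx=3, offset=1
L1[2] = 1
L2[1][3] = 10
paddr = 10 * 8 + 1 = 81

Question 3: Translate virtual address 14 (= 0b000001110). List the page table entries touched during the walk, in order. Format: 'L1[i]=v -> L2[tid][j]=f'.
Answer: L1[0]=0 -> L2[0][1]=11

Derivation:
vaddr = 14 = 0b000001110
Split: l1_idx=0, l2_idx=1, offset=6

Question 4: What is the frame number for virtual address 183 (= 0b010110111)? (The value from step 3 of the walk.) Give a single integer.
Answer: 52

Derivation:
vaddr = 183: l1_idx=2, l2_idx=6
L1[2] = 1; L2[1][6] = 52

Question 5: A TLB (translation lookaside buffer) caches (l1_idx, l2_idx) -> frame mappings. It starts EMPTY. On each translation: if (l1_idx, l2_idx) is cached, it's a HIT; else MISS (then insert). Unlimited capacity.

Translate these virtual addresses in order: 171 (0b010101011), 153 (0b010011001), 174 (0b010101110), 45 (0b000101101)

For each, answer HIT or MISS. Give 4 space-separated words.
Answer: MISS MISS HIT MISS

Derivation:
vaddr=171: (2,5) not in TLB -> MISS, insert
vaddr=153: (2,3) not in TLB -> MISS, insert
vaddr=174: (2,5) in TLB -> HIT
vaddr=45: (0,5) not in TLB -> MISS, insert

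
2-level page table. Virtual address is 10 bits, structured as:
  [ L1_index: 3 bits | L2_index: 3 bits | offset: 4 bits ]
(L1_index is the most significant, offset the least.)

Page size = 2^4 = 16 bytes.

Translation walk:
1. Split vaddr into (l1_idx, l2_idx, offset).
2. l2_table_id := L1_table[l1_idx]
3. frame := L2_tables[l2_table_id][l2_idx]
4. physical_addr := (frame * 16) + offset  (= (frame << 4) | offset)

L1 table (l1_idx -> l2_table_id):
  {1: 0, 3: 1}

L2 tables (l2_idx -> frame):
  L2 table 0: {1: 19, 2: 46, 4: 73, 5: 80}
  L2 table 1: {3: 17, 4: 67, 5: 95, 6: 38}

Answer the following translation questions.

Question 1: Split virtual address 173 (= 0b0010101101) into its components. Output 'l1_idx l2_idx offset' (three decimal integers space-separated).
Answer: 1 2 13

Derivation:
vaddr = 173 = 0b0010101101
  top 3 bits -> l1_idx = 1
  next 3 bits -> l2_idx = 2
  bottom 4 bits -> offset = 13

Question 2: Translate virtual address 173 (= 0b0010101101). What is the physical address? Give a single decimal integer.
Answer: 749

Derivation:
vaddr = 173 = 0b0010101101
Split: l1_idx=1, l2_idx=2, offset=13
L1[1] = 0
L2[0][2] = 46
paddr = 46 * 16 + 13 = 749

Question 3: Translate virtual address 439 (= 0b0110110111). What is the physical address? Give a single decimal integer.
Answer: 279

Derivation:
vaddr = 439 = 0b0110110111
Split: l1_idx=3, l2_idx=3, offset=7
L1[3] = 1
L2[1][3] = 17
paddr = 17 * 16 + 7 = 279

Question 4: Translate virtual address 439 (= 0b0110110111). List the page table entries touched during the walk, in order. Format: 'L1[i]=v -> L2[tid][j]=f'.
Answer: L1[3]=1 -> L2[1][3]=17

Derivation:
vaddr = 439 = 0b0110110111
Split: l1_idx=3, l2_idx=3, offset=7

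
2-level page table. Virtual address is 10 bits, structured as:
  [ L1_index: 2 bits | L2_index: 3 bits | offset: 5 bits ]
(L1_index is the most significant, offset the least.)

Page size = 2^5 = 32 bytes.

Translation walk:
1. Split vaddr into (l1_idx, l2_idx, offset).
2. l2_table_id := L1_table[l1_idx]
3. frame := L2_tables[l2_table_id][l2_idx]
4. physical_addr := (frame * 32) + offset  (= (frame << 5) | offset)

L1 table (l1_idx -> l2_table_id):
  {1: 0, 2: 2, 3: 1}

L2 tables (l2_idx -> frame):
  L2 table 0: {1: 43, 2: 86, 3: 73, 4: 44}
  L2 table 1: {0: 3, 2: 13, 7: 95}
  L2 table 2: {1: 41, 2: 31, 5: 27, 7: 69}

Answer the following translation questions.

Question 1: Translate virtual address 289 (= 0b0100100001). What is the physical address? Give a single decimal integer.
vaddr = 289 = 0b0100100001
Split: l1_idx=1, l2_idx=1, offset=1
L1[1] = 0
L2[0][1] = 43
paddr = 43 * 32 + 1 = 1377

Answer: 1377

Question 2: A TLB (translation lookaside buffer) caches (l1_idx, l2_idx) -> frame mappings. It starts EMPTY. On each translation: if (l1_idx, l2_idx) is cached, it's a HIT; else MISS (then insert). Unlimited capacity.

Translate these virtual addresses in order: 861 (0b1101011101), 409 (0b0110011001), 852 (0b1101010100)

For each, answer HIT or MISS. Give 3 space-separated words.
Answer: MISS MISS HIT

Derivation:
vaddr=861: (3,2) not in TLB -> MISS, insert
vaddr=409: (1,4) not in TLB -> MISS, insert
vaddr=852: (3,2) in TLB -> HIT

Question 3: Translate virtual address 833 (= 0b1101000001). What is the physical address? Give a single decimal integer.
Answer: 417

Derivation:
vaddr = 833 = 0b1101000001
Split: l1_idx=3, l2_idx=2, offset=1
L1[3] = 1
L2[1][2] = 13
paddr = 13 * 32 + 1 = 417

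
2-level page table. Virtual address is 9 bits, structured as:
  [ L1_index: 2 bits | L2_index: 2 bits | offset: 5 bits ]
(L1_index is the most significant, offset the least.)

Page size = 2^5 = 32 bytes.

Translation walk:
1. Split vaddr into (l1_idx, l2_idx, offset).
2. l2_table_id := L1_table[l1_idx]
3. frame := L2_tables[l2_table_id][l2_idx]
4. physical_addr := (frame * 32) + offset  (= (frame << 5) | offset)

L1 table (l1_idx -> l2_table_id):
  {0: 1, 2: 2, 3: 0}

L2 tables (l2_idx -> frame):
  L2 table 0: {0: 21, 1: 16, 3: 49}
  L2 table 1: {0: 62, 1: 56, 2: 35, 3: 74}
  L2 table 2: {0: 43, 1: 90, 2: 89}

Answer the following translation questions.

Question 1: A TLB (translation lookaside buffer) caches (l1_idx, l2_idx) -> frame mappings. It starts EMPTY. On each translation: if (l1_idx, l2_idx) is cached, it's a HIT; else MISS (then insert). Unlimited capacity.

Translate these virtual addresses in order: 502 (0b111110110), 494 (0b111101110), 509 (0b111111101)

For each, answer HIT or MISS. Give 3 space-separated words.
vaddr=502: (3,3) not in TLB -> MISS, insert
vaddr=494: (3,3) in TLB -> HIT
vaddr=509: (3,3) in TLB -> HIT

Answer: MISS HIT HIT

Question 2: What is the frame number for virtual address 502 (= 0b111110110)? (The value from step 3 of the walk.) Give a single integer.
Answer: 49

Derivation:
vaddr = 502: l1_idx=3, l2_idx=3
L1[3] = 0; L2[0][3] = 49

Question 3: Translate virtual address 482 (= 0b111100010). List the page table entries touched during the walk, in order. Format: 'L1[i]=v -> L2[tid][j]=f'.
vaddr = 482 = 0b111100010
Split: l1_idx=3, l2_idx=3, offset=2

Answer: L1[3]=0 -> L2[0][3]=49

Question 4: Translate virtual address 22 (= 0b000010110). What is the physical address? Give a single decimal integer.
vaddr = 22 = 0b000010110
Split: l1_idx=0, l2_idx=0, offset=22
L1[0] = 1
L2[1][0] = 62
paddr = 62 * 32 + 22 = 2006

Answer: 2006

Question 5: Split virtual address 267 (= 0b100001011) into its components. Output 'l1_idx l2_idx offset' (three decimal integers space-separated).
vaddr = 267 = 0b100001011
  top 2 bits -> l1_idx = 2
  next 2 bits -> l2_idx = 0
  bottom 5 bits -> offset = 11

Answer: 2 0 11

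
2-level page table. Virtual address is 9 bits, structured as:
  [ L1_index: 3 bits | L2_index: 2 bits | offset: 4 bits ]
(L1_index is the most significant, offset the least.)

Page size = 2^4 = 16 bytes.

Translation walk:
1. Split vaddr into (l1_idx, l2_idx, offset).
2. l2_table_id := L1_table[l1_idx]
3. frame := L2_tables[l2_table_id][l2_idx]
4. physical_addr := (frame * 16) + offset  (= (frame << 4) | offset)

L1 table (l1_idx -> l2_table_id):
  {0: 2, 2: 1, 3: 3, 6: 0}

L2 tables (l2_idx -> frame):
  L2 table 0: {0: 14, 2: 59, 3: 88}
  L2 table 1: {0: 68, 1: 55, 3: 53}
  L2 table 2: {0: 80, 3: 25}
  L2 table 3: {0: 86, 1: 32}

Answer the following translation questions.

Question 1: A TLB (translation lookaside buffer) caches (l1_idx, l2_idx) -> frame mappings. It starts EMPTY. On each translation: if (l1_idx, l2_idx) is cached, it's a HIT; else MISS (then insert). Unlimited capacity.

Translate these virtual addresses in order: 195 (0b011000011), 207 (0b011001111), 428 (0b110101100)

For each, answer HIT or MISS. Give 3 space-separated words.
Answer: MISS HIT MISS

Derivation:
vaddr=195: (3,0) not in TLB -> MISS, insert
vaddr=207: (3,0) in TLB -> HIT
vaddr=428: (6,2) not in TLB -> MISS, insert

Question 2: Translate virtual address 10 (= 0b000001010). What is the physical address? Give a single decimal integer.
vaddr = 10 = 0b000001010
Split: l1_idx=0, l2_idx=0, offset=10
L1[0] = 2
L2[2][0] = 80
paddr = 80 * 16 + 10 = 1290

Answer: 1290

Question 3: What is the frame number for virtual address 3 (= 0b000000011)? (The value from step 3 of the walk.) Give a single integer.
Answer: 80

Derivation:
vaddr = 3: l1_idx=0, l2_idx=0
L1[0] = 2; L2[2][0] = 80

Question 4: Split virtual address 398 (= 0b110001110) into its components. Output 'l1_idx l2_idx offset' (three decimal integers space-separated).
Answer: 6 0 14

Derivation:
vaddr = 398 = 0b110001110
  top 3 bits -> l1_idx = 6
  next 2 bits -> l2_idx = 0
  bottom 4 bits -> offset = 14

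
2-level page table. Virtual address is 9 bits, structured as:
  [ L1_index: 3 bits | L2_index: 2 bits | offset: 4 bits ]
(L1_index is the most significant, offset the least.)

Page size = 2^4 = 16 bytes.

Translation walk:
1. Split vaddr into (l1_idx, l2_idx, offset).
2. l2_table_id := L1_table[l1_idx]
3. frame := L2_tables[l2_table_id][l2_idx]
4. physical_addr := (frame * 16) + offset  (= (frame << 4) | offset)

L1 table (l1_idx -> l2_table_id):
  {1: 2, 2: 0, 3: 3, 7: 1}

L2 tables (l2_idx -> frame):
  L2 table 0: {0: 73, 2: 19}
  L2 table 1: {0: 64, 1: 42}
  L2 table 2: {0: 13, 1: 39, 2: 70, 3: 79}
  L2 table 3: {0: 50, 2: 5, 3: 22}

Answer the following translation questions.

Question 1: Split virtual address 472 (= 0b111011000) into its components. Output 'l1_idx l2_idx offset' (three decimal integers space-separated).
Answer: 7 1 8

Derivation:
vaddr = 472 = 0b111011000
  top 3 bits -> l1_idx = 7
  next 2 bits -> l2_idx = 1
  bottom 4 bits -> offset = 8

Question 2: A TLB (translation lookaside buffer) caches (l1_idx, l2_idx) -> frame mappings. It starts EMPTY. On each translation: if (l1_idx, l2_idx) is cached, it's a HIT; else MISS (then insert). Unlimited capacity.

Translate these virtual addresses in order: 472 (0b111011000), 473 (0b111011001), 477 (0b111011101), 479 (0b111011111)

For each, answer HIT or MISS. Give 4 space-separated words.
vaddr=472: (7,1) not in TLB -> MISS, insert
vaddr=473: (7,1) in TLB -> HIT
vaddr=477: (7,1) in TLB -> HIT
vaddr=479: (7,1) in TLB -> HIT

Answer: MISS HIT HIT HIT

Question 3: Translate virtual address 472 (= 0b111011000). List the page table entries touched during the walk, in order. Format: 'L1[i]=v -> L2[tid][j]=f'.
Answer: L1[7]=1 -> L2[1][1]=42

Derivation:
vaddr = 472 = 0b111011000
Split: l1_idx=7, l2_idx=1, offset=8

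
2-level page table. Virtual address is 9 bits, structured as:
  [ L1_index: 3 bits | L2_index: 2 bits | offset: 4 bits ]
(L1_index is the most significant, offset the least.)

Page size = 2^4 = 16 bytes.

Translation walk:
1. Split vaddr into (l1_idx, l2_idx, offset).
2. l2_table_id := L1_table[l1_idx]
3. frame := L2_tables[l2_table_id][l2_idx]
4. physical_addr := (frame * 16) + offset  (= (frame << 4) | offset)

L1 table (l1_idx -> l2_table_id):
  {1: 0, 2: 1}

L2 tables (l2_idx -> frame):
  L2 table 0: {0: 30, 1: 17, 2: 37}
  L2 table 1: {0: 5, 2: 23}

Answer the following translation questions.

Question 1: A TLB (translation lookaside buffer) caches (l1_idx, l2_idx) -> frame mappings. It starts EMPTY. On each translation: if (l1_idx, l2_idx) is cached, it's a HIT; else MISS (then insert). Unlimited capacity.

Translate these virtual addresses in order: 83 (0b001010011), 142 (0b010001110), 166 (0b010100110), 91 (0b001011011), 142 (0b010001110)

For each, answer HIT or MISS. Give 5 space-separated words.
vaddr=83: (1,1) not in TLB -> MISS, insert
vaddr=142: (2,0) not in TLB -> MISS, insert
vaddr=166: (2,2) not in TLB -> MISS, insert
vaddr=91: (1,1) in TLB -> HIT
vaddr=142: (2,0) in TLB -> HIT

Answer: MISS MISS MISS HIT HIT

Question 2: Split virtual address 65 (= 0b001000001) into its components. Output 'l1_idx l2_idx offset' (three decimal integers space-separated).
Answer: 1 0 1

Derivation:
vaddr = 65 = 0b001000001
  top 3 bits -> l1_idx = 1
  next 2 bits -> l2_idx = 0
  bottom 4 bits -> offset = 1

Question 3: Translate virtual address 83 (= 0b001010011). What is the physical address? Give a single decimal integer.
vaddr = 83 = 0b001010011
Split: l1_idx=1, l2_idx=1, offset=3
L1[1] = 0
L2[0][1] = 17
paddr = 17 * 16 + 3 = 275

Answer: 275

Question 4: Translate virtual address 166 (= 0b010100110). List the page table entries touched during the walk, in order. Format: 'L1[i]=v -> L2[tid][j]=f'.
vaddr = 166 = 0b010100110
Split: l1_idx=2, l2_idx=2, offset=6

Answer: L1[2]=1 -> L2[1][2]=23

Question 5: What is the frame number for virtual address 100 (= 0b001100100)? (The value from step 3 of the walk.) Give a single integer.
vaddr = 100: l1_idx=1, l2_idx=2
L1[1] = 0; L2[0][2] = 37

Answer: 37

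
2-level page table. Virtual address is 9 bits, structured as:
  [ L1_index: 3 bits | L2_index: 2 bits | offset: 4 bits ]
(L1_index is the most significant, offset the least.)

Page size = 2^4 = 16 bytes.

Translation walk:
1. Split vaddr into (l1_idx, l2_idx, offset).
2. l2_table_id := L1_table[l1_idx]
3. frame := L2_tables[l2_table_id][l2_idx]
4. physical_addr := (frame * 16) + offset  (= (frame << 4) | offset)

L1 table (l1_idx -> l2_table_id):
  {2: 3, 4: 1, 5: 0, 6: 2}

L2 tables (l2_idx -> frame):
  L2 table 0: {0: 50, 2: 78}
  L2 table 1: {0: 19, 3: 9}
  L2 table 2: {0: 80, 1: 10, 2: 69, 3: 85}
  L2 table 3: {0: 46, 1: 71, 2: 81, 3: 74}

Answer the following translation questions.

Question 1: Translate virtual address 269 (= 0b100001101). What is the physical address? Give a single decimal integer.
vaddr = 269 = 0b100001101
Split: l1_idx=4, l2_idx=0, offset=13
L1[4] = 1
L2[1][0] = 19
paddr = 19 * 16 + 13 = 317

Answer: 317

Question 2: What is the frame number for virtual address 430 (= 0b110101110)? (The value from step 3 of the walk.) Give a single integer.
Answer: 69

Derivation:
vaddr = 430: l1_idx=6, l2_idx=2
L1[6] = 2; L2[2][2] = 69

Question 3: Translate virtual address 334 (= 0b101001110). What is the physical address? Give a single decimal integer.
vaddr = 334 = 0b101001110
Split: l1_idx=5, l2_idx=0, offset=14
L1[5] = 0
L2[0][0] = 50
paddr = 50 * 16 + 14 = 814

Answer: 814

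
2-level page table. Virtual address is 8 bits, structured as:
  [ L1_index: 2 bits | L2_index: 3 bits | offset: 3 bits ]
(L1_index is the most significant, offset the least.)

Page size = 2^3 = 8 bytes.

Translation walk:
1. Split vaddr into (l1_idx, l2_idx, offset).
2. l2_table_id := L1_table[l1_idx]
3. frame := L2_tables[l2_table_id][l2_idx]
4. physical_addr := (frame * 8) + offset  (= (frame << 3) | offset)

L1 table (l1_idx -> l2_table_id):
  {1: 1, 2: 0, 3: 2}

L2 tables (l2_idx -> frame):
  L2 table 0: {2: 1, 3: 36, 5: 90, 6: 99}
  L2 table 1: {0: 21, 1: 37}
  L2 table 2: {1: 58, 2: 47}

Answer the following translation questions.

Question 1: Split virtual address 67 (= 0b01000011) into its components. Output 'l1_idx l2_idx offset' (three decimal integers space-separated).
vaddr = 67 = 0b01000011
  top 2 bits -> l1_idx = 1
  next 3 bits -> l2_idx = 0
  bottom 3 bits -> offset = 3

Answer: 1 0 3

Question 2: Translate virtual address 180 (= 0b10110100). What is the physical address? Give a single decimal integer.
vaddr = 180 = 0b10110100
Split: l1_idx=2, l2_idx=6, offset=4
L1[2] = 0
L2[0][6] = 99
paddr = 99 * 8 + 4 = 796

Answer: 796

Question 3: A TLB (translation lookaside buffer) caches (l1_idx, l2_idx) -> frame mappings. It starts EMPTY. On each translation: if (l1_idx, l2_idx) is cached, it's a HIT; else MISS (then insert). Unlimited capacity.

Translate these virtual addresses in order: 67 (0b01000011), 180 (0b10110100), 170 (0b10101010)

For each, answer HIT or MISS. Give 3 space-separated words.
vaddr=67: (1,0) not in TLB -> MISS, insert
vaddr=180: (2,6) not in TLB -> MISS, insert
vaddr=170: (2,5) not in TLB -> MISS, insert

Answer: MISS MISS MISS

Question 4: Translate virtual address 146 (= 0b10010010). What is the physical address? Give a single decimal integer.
Answer: 10

Derivation:
vaddr = 146 = 0b10010010
Split: l1_idx=2, l2_idx=2, offset=2
L1[2] = 0
L2[0][2] = 1
paddr = 1 * 8 + 2 = 10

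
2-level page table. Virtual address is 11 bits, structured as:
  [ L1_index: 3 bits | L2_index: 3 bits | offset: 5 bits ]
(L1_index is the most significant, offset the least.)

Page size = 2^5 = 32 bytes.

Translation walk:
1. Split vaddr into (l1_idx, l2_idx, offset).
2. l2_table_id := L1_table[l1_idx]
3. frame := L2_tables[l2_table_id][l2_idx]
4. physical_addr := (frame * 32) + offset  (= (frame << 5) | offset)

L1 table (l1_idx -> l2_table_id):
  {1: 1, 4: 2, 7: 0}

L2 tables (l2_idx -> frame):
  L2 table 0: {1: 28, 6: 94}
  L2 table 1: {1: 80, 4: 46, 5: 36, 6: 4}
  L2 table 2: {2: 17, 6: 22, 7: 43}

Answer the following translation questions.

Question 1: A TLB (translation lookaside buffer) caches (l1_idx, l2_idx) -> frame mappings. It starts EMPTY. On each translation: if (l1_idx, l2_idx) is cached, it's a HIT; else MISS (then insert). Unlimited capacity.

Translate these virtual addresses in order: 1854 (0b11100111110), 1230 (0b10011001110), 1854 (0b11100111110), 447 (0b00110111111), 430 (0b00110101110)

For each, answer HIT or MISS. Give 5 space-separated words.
vaddr=1854: (7,1) not in TLB -> MISS, insert
vaddr=1230: (4,6) not in TLB -> MISS, insert
vaddr=1854: (7,1) in TLB -> HIT
vaddr=447: (1,5) not in TLB -> MISS, insert
vaddr=430: (1,5) in TLB -> HIT

Answer: MISS MISS HIT MISS HIT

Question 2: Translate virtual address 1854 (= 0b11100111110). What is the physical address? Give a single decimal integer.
vaddr = 1854 = 0b11100111110
Split: l1_idx=7, l2_idx=1, offset=30
L1[7] = 0
L2[0][1] = 28
paddr = 28 * 32 + 30 = 926

Answer: 926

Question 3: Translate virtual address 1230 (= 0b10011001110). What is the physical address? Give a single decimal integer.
vaddr = 1230 = 0b10011001110
Split: l1_idx=4, l2_idx=6, offset=14
L1[4] = 2
L2[2][6] = 22
paddr = 22 * 32 + 14 = 718

Answer: 718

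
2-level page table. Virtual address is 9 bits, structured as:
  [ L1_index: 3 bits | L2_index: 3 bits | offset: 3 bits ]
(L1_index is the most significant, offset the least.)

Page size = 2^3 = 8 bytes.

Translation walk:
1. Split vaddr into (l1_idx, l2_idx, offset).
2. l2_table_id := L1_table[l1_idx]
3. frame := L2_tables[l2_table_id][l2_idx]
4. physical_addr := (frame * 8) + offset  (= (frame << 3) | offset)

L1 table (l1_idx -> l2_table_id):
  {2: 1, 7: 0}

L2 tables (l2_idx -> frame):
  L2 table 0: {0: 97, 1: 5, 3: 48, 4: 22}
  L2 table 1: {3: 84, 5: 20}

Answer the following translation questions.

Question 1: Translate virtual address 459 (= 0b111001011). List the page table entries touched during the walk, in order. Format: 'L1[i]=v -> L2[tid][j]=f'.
vaddr = 459 = 0b111001011
Split: l1_idx=7, l2_idx=1, offset=3

Answer: L1[7]=0 -> L2[0][1]=5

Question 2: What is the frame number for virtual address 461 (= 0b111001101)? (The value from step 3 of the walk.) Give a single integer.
Answer: 5

Derivation:
vaddr = 461: l1_idx=7, l2_idx=1
L1[7] = 0; L2[0][1] = 5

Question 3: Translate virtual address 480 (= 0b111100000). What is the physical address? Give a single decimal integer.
Answer: 176

Derivation:
vaddr = 480 = 0b111100000
Split: l1_idx=7, l2_idx=4, offset=0
L1[7] = 0
L2[0][4] = 22
paddr = 22 * 8 + 0 = 176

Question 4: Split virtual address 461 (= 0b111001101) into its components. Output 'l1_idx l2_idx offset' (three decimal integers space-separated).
vaddr = 461 = 0b111001101
  top 3 bits -> l1_idx = 7
  next 3 bits -> l2_idx = 1
  bottom 3 bits -> offset = 5

Answer: 7 1 5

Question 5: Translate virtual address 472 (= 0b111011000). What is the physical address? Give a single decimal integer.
vaddr = 472 = 0b111011000
Split: l1_idx=7, l2_idx=3, offset=0
L1[7] = 0
L2[0][3] = 48
paddr = 48 * 8 + 0 = 384

Answer: 384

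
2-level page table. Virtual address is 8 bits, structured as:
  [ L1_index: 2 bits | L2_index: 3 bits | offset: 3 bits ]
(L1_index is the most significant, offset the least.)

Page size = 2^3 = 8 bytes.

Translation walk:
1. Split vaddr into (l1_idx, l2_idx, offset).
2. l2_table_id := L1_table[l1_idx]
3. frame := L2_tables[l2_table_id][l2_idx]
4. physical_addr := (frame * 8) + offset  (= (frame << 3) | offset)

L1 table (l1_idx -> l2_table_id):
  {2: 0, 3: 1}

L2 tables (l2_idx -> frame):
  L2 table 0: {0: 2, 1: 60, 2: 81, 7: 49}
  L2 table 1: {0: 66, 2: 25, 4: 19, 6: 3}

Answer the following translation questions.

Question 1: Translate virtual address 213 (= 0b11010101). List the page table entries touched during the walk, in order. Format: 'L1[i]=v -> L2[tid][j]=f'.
Answer: L1[3]=1 -> L2[1][2]=25

Derivation:
vaddr = 213 = 0b11010101
Split: l1_idx=3, l2_idx=2, offset=5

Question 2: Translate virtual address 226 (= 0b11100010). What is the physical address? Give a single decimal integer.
Answer: 154

Derivation:
vaddr = 226 = 0b11100010
Split: l1_idx=3, l2_idx=4, offset=2
L1[3] = 1
L2[1][4] = 19
paddr = 19 * 8 + 2 = 154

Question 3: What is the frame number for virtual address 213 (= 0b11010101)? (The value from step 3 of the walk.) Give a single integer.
vaddr = 213: l1_idx=3, l2_idx=2
L1[3] = 1; L2[1][2] = 25

Answer: 25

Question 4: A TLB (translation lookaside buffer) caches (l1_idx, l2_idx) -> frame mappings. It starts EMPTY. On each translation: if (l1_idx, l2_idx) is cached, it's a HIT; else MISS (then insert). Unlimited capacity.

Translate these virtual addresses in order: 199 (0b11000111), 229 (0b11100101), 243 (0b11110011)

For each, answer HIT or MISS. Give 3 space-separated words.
vaddr=199: (3,0) not in TLB -> MISS, insert
vaddr=229: (3,4) not in TLB -> MISS, insert
vaddr=243: (3,6) not in TLB -> MISS, insert

Answer: MISS MISS MISS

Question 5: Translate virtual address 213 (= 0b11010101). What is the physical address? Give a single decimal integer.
Answer: 205

Derivation:
vaddr = 213 = 0b11010101
Split: l1_idx=3, l2_idx=2, offset=5
L1[3] = 1
L2[1][2] = 25
paddr = 25 * 8 + 5 = 205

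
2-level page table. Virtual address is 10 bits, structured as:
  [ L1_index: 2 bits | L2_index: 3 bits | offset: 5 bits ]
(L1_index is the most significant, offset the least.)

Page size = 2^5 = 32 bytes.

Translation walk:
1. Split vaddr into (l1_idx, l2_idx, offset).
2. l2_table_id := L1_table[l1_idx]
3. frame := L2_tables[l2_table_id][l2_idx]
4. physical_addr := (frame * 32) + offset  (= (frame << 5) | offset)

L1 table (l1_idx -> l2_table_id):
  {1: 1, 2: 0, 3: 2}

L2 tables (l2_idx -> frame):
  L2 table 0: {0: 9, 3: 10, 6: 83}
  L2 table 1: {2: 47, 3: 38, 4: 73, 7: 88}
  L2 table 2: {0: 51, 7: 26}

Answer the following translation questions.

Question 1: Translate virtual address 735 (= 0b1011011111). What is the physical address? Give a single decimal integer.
Answer: 2687

Derivation:
vaddr = 735 = 0b1011011111
Split: l1_idx=2, l2_idx=6, offset=31
L1[2] = 0
L2[0][6] = 83
paddr = 83 * 32 + 31 = 2687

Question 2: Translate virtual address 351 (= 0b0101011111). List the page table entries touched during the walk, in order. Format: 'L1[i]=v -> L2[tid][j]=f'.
Answer: L1[1]=1 -> L2[1][2]=47

Derivation:
vaddr = 351 = 0b0101011111
Split: l1_idx=1, l2_idx=2, offset=31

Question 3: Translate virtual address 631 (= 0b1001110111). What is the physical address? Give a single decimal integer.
vaddr = 631 = 0b1001110111
Split: l1_idx=2, l2_idx=3, offset=23
L1[2] = 0
L2[0][3] = 10
paddr = 10 * 32 + 23 = 343

Answer: 343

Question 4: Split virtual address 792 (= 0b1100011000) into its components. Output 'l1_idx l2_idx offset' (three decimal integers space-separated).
Answer: 3 0 24

Derivation:
vaddr = 792 = 0b1100011000
  top 2 bits -> l1_idx = 3
  next 3 bits -> l2_idx = 0
  bottom 5 bits -> offset = 24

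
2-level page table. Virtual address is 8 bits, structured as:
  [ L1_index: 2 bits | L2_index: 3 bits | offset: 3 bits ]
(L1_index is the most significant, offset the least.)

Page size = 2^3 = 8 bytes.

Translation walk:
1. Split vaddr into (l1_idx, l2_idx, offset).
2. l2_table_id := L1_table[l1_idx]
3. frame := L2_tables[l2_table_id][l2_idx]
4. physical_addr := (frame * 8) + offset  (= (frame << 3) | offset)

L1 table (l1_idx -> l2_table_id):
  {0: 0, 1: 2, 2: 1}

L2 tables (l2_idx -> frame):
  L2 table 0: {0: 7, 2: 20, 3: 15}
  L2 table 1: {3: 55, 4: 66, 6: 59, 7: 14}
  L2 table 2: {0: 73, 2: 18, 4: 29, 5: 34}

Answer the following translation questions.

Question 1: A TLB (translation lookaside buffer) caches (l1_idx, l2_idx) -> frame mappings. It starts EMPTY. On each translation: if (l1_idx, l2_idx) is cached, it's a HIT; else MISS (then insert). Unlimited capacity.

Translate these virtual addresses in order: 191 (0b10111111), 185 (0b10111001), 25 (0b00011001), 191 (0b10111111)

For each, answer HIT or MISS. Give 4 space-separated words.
Answer: MISS HIT MISS HIT

Derivation:
vaddr=191: (2,7) not in TLB -> MISS, insert
vaddr=185: (2,7) in TLB -> HIT
vaddr=25: (0,3) not in TLB -> MISS, insert
vaddr=191: (2,7) in TLB -> HIT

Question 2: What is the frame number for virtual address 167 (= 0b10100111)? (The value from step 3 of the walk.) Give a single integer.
vaddr = 167: l1_idx=2, l2_idx=4
L1[2] = 1; L2[1][4] = 66

Answer: 66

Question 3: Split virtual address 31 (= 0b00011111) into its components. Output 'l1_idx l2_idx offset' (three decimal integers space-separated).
vaddr = 31 = 0b00011111
  top 2 bits -> l1_idx = 0
  next 3 bits -> l2_idx = 3
  bottom 3 bits -> offset = 7

Answer: 0 3 7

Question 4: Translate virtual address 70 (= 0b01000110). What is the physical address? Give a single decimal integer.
Answer: 590

Derivation:
vaddr = 70 = 0b01000110
Split: l1_idx=1, l2_idx=0, offset=6
L1[1] = 2
L2[2][0] = 73
paddr = 73 * 8 + 6 = 590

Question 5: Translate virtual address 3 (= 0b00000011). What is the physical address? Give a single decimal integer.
vaddr = 3 = 0b00000011
Split: l1_idx=0, l2_idx=0, offset=3
L1[0] = 0
L2[0][0] = 7
paddr = 7 * 8 + 3 = 59

Answer: 59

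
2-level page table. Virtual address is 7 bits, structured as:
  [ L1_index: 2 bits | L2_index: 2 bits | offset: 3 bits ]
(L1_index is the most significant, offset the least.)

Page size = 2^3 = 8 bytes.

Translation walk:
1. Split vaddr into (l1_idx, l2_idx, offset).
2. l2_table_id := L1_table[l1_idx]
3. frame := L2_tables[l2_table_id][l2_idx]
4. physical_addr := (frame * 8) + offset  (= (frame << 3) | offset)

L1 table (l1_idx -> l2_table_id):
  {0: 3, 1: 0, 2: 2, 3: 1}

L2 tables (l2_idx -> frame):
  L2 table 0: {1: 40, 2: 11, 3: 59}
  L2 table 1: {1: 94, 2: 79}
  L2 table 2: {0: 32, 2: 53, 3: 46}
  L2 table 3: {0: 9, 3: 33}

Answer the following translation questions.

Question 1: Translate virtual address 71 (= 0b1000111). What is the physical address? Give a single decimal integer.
Answer: 263

Derivation:
vaddr = 71 = 0b1000111
Split: l1_idx=2, l2_idx=0, offset=7
L1[2] = 2
L2[2][0] = 32
paddr = 32 * 8 + 7 = 263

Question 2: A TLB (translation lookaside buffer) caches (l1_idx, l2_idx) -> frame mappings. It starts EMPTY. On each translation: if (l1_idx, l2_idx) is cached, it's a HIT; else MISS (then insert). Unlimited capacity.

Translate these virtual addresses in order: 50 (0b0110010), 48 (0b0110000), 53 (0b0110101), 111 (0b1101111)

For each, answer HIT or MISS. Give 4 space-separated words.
vaddr=50: (1,2) not in TLB -> MISS, insert
vaddr=48: (1,2) in TLB -> HIT
vaddr=53: (1,2) in TLB -> HIT
vaddr=111: (3,1) not in TLB -> MISS, insert

Answer: MISS HIT HIT MISS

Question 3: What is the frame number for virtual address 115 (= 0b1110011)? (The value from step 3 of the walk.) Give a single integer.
vaddr = 115: l1_idx=3, l2_idx=2
L1[3] = 1; L2[1][2] = 79

Answer: 79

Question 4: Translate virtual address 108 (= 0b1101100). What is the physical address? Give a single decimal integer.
vaddr = 108 = 0b1101100
Split: l1_idx=3, l2_idx=1, offset=4
L1[3] = 1
L2[1][1] = 94
paddr = 94 * 8 + 4 = 756

Answer: 756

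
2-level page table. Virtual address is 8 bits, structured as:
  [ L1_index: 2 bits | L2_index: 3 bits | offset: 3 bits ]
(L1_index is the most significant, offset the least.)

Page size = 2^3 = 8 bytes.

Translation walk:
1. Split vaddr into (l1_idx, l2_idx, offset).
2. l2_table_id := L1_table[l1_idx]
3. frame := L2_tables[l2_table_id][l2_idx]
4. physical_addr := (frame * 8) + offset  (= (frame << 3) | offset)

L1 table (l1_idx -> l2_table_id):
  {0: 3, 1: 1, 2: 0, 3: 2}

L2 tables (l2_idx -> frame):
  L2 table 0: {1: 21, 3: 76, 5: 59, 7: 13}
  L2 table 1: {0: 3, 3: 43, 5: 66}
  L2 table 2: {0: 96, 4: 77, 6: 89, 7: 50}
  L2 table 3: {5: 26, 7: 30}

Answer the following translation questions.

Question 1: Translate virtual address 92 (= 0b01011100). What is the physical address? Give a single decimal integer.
vaddr = 92 = 0b01011100
Split: l1_idx=1, l2_idx=3, offset=4
L1[1] = 1
L2[1][3] = 43
paddr = 43 * 8 + 4 = 348

Answer: 348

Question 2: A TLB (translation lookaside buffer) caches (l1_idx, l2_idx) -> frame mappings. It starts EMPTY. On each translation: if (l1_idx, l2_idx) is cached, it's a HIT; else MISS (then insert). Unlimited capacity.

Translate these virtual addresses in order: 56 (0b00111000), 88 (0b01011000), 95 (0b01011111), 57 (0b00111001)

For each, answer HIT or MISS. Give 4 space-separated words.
vaddr=56: (0,7) not in TLB -> MISS, insert
vaddr=88: (1,3) not in TLB -> MISS, insert
vaddr=95: (1,3) in TLB -> HIT
vaddr=57: (0,7) in TLB -> HIT

Answer: MISS MISS HIT HIT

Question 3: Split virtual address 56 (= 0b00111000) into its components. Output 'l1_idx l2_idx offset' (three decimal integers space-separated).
vaddr = 56 = 0b00111000
  top 2 bits -> l1_idx = 0
  next 3 bits -> l2_idx = 7
  bottom 3 bits -> offset = 0

Answer: 0 7 0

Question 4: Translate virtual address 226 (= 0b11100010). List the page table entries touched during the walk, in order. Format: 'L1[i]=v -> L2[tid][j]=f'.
vaddr = 226 = 0b11100010
Split: l1_idx=3, l2_idx=4, offset=2

Answer: L1[3]=2 -> L2[2][4]=77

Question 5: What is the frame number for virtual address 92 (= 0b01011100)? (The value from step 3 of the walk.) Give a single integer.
Answer: 43

Derivation:
vaddr = 92: l1_idx=1, l2_idx=3
L1[1] = 1; L2[1][3] = 43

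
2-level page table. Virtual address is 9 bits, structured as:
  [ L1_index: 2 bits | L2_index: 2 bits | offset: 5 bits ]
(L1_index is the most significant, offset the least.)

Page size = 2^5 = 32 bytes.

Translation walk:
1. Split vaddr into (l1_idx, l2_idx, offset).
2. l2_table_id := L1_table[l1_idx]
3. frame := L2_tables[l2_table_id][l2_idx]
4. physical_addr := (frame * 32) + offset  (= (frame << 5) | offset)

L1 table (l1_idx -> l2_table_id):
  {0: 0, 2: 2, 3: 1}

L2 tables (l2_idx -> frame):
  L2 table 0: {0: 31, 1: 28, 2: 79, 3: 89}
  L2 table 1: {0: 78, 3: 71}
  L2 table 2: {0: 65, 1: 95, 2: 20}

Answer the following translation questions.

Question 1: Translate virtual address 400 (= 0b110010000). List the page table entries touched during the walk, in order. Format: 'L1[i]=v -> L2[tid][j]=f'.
Answer: L1[3]=1 -> L2[1][0]=78

Derivation:
vaddr = 400 = 0b110010000
Split: l1_idx=3, l2_idx=0, offset=16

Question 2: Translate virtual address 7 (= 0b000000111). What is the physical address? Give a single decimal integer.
Answer: 999

Derivation:
vaddr = 7 = 0b000000111
Split: l1_idx=0, l2_idx=0, offset=7
L1[0] = 0
L2[0][0] = 31
paddr = 31 * 32 + 7 = 999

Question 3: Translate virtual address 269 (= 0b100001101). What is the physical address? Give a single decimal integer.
vaddr = 269 = 0b100001101
Split: l1_idx=2, l2_idx=0, offset=13
L1[2] = 2
L2[2][0] = 65
paddr = 65 * 32 + 13 = 2093

Answer: 2093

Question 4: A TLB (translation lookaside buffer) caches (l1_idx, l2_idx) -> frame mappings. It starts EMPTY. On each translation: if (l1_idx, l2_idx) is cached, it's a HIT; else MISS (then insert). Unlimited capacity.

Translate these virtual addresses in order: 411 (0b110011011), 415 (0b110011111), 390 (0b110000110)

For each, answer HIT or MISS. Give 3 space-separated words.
Answer: MISS HIT HIT

Derivation:
vaddr=411: (3,0) not in TLB -> MISS, insert
vaddr=415: (3,0) in TLB -> HIT
vaddr=390: (3,0) in TLB -> HIT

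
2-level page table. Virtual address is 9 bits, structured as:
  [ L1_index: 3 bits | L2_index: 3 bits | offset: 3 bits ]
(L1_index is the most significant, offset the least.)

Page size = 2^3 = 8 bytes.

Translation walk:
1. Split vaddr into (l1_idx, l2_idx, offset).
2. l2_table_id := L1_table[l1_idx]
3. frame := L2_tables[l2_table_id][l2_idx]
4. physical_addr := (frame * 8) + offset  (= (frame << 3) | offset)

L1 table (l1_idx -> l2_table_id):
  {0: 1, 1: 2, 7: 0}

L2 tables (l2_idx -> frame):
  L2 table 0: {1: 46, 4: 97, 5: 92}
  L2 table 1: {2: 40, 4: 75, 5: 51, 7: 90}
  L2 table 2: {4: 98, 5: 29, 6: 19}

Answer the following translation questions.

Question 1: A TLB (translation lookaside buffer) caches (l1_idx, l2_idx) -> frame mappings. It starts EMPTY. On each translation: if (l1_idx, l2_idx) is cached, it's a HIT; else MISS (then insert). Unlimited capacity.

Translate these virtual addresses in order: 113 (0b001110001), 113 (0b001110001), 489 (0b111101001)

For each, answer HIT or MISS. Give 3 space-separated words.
Answer: MISS HIT MISS

Derivation:
vaddr=113: (1,6) not in TLB -> MISS, insert
vaddr=113: (1,6) in TLB -> HIT
vaddr=489: (7,5) not in TLB -> MISS, insert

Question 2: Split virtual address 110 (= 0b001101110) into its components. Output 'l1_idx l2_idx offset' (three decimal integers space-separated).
Answer: 1 5 6

Derivation:
vaddr = 110 = 0b001101110
  top 3 bits -> l1_idx = 1
  next 3 bits -> l2_idx = 5
  bottom 3 bits -> offset = 6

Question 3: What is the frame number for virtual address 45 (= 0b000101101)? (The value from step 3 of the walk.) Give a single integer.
vaddr = 45: l1_idx=0, l2_idx=5
L1[0] = 1; L2[1][5] = 51

Answer: 51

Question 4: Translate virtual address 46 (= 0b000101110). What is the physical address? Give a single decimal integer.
vaddr = 46 = 0b000101110
Split: l1_idx=0, l2_idx=5, offset=6
L1[0] = 1
L2[1][5] = 51
paddr = 51 * 8 + 6 = 414

Answer: 414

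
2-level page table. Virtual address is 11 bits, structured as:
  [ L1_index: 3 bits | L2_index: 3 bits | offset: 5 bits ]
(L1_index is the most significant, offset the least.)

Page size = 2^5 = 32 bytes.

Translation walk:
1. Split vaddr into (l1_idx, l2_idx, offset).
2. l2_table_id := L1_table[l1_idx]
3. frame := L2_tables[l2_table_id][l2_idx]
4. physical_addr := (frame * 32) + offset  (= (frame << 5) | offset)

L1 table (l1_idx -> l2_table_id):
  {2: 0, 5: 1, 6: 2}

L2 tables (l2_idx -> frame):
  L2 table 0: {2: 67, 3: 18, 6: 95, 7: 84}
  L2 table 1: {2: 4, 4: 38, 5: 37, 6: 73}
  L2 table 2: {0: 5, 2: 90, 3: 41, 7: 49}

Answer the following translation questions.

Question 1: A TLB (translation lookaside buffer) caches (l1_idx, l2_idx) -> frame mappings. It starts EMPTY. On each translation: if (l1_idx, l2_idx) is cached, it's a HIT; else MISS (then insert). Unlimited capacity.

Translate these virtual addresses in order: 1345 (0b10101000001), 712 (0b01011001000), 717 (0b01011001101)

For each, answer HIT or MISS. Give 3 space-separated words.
Answer: MISS MISS HIT

Derivation:
vaddr=1345: (5,2) not in TLB -> MISS, insert
vaddr=712: (2,6) not in TLB -> MISS, insert
vaddr=717: (2,6) in TLB -> HIT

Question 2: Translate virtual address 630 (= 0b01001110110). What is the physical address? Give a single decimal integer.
Answer: 598

Derivation:
vaddr = 630 = 0b01001110110
Split: l1_idx=2, l2_idx=3, offset=22
L1[2] = 0
L2[0][3] = 18
paddr = 18 * 32 + 22 = 598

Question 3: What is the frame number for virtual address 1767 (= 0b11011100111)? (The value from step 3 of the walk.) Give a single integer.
vaddr = 1767: l1_idx=6, l2_idx=7
L1[6] = 2; L2[2][7] = 49

Answer: 49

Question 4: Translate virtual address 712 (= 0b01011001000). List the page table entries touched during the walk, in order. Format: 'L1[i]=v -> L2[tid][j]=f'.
vaddr = 712 = 0b01011001000
Split: l1_idx=2, l2_idx=6, offset=8

Answer: L1[2]=0 -> L2[0][6]=95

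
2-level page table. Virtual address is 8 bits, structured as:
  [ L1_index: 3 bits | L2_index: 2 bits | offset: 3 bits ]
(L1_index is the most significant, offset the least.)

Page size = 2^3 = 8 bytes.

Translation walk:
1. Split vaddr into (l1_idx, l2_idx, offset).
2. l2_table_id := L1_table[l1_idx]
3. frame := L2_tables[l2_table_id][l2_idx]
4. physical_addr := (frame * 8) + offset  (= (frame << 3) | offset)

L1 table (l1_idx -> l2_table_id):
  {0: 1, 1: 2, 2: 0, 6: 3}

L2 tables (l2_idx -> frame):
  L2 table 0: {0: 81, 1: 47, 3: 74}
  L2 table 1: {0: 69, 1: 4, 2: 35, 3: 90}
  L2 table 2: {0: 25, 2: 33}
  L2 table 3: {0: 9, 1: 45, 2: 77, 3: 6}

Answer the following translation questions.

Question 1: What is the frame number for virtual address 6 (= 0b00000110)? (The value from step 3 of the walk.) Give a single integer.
Answer: 69

Derivation:
vaddr = 6: l1_idx=0, l2_idx=0
L1[0] = 1; L2[1][0] = 69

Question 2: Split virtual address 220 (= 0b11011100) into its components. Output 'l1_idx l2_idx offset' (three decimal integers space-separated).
Answer: 6 3 4

Derivation:
vaddr = 220 = 0b11011100
  top 3 bits -> l1_idx = 6
  next 2 bits -> l2_idx = 3
  bottom 3 bits -> offset = 4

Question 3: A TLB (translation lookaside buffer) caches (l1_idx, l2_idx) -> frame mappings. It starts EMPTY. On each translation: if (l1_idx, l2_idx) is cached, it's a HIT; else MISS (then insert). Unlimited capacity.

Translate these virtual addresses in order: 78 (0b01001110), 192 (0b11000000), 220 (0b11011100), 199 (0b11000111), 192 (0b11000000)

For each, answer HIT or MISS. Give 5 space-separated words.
vaddr=78: (2,1) not in TLB -> MISS, insert
vaddr=192: (6,0) not in TLB -> MISS, insert
vaddr=220: (6,3) not in TLB -> MISS, insert
vaddr=199: (6,0) in TLB -> HIT
vaddr=192: (6,0) in TLB -> HIT

Answer: MISS MISS MISS HIT HIT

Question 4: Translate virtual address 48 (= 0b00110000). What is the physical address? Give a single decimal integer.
Answer: 264

Derivation:
vaddr = 48 = 0b00110000
Split: l1_idx=1, l2_idx=2, offset=0
L1[1] = 2
L2[2][2] = 33
paddr = 33 * 8 + 0 = 264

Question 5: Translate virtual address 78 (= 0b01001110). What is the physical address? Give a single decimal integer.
vaddr = 78 = 0b01001110
Split: l1_idx=2, l2_idx=1, offset=6
L1[2] = 0
L2[0][1] = 47
paddr = 47 * 8 + 6 = 382

Answer: 382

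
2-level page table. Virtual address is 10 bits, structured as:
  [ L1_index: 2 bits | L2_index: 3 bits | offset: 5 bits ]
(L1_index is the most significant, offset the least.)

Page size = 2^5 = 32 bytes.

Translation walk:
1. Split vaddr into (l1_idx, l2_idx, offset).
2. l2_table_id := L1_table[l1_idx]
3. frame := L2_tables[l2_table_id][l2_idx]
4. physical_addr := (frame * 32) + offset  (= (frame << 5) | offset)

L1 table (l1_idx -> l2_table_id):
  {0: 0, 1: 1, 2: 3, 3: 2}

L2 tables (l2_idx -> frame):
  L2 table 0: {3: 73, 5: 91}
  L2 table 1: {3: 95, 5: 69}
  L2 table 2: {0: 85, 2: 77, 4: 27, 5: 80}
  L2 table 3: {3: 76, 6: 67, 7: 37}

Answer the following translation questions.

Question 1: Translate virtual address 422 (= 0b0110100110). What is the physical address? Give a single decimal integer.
vaddr = 422 = 0b0110100110
Split: l1_idx=1, l2_idx=5, offset=6
L1[1] = 1
L2[1][5] = 69
paddr = 69 * 32 + 6 = 2214

Answer: 2214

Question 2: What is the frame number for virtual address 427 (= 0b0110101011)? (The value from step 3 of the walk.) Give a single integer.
vaddr = 427: l1_idx=1, l2_idx=5
L1[1] = 1; L2[1][5] = 69

Answer: 69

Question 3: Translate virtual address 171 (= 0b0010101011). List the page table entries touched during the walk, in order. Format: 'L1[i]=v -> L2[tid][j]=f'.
vaddr = 171 = 0b0010101011
Split: l1_idx=0, l2_idx=5, offset=11

Answer: L1[0]=0 -> L2[0][5]=91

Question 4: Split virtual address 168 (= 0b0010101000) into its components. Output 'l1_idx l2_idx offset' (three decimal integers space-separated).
vaddr = 168 = 0b0010101000
  top 2 bits -> l1_idx = 0
  next 3 bits -> l2_idx = 5
  bottom 5 bits -> offset = 8

Answer: 0 5 8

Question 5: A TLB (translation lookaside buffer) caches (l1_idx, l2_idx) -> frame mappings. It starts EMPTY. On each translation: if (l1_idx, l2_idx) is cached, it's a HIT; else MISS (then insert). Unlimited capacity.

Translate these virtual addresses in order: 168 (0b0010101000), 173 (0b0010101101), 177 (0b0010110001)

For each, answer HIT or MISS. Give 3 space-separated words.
Answer: MISS HIT HIT

Derivation:
vaddr=168: (0,5) not in TLB -> MISS, insert
vaddr=173: (0,5) in TLB -> HIT
vaddr=177: (0,5) in TLB -> HIT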